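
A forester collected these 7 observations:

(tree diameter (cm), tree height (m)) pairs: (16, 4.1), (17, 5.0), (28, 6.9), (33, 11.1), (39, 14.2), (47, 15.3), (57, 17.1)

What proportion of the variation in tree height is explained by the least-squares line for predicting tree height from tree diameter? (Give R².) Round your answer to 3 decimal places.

0.945

n = 7, Σx = 237, Σy = 73.7, Σxy = 2957.7, Σx² = 9397, Σy² = 940.77
Sxx = Σx² − (Σx)²/n = 9397 − 8024.142857 = 1372.857143
Sxy = Σxy − (Σx)(Σy)/n = 2957.7 − 2495.271429 = 462.428571
Syy = Σy² − (Σy)²/n = 940.77 − 775.955714 = 164.814286
R² = Sxy²/(Sxx·Syy) = (462.428571)²/(1372.857143·164.814286) = 0.945081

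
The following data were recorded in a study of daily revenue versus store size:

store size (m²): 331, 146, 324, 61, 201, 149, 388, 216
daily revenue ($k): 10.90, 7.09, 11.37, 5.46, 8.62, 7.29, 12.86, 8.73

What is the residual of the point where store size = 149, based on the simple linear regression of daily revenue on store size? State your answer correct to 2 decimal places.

n = 8, Σx = 1816, Σy = 72.32, Σxy = 18354.17, Σx² = 499376
Sxx = Σx² − (Σx)²/n = 499376 − 412232 = 87144
Sxy = Σxy − (Σx)(Σy)/n = 18354.17 − 16416.64 = 1937.53
b = Sxy/Sxx = 1937.53/87144 = 0.022234
a = ȳ − b·x̄ = 9.04 − 0.022234·227 = 3.992959
ŷ(149) = 3.992959 + 0.022234·149 = 7.305775
residual = y − ŷ = 7.29 − 7.305775 = -0.015775

-0.02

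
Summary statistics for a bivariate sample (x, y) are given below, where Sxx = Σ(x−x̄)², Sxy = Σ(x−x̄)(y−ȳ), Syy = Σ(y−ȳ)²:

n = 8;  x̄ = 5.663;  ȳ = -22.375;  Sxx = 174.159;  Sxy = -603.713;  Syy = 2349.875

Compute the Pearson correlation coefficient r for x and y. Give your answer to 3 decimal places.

r = Sxy/√(Sxx·Syy) = -603.713/√(409251.880125) = -603.713/639.727974 = -0.943703

-0.944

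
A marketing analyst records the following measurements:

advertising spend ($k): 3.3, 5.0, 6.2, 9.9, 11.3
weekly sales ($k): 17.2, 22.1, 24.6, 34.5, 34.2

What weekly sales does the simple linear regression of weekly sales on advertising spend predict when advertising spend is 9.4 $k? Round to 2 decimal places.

31.58

n = 5, Σx = 35.7, Σy = 132.6, Σxy = 1047.79, Σx² = 300.03
Sxx = Σx² − (Σx)²/n = 300.03 − 254.898 = 45.132
Sxy = Σxy − (Σx)(Σy)/n = 1047.79 − 946.764 = 101.026
b = Sxy/Sxx = 101.026/45.132 = 2.238456
a = ȳ − b·x̄ = 26.52 − 2.238456·7.14 = 10.537424
ŷ(9.4) = a + b·9.4 = 10.537424 + 2.238456·9.4 = 31.578911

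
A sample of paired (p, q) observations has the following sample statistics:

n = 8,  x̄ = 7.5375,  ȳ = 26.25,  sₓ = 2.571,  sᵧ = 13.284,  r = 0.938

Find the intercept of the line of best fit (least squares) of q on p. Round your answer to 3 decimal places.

b = r · sᵧ/sₓ = 0.938 · 13.284/2.571 = 4.846516
a = ȳ − b·x̄ = 26.25 − 4.846516·7.5375 = -10.280612

-10.281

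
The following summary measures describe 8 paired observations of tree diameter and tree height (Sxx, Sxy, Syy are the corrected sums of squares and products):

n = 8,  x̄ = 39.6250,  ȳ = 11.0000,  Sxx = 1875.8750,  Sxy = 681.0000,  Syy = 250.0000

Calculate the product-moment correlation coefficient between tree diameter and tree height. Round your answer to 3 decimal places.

0.994

r = Sxy/√(Sxx·Syy) = 681/√(468968.75) = 681/684.812931 = 0.994432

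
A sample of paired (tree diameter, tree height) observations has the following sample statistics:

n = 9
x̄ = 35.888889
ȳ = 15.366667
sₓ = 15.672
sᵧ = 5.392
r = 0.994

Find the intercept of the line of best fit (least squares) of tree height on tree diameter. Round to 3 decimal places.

3.093

b = r · sᵧ/sₓ = 0.994 · 5.392/15.672 = 0.341989
a = ȳ − b·x̄ = 15.366667 − 0.341989·35.888889 = 3.093070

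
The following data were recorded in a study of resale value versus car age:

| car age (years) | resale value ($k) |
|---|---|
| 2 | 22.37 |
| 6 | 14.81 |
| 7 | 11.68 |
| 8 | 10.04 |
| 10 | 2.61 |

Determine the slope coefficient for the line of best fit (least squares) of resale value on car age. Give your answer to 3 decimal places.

-2.392

n = 5, Σx = 33, Σy = 61.51, Σxy = 321.78, Σx² = 253
Sxx = Σx² − (Σx)²/n = 253 − 217.8 = 35.2
Sxy = Σxy − (Σx)(Σy)/n = 321.78 − 405.966 = -84.186
b = Sxy/Sxx = -84.186/35.2 = -2.391648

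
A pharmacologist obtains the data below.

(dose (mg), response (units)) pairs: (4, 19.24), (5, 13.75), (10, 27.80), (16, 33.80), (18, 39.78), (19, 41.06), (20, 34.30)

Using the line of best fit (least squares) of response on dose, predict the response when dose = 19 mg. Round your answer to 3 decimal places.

n = 7, Σx = 92, Σy = 209.73, Σxy = 3146.69, Σx² = 1482
Sxx = Σx² − (Σx)²/n = 1482 − 1209.142857 = 272.857143
Sxy = Σxy − (Σx)(Σy)/n = 3146.69 − 2756.451429 = 390.238571
b = Sxy/Sxx = 390.238571/272.857143 = 1.430194
a = ȳ − b·x̄ = 29.961429 − 1.430194·13.142857 = 11.164597
ŷ(19) = a + b·19 = 11.164597 + 1.430194·19 = 38.338277

38.338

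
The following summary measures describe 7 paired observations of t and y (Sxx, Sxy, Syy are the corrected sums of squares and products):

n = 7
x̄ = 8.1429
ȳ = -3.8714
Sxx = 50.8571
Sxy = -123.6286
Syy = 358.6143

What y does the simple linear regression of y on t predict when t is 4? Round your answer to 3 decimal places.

b = Sxy/Sxx = -123.6286/50.8571 = -2.430901
a = ȳ − b·x̄ = -3.8714 − (-2.430901)·8.1429 = 15.923188
ŷ(4) = a + b·4 = 15.923188 + (-2.430901)·4 = 6.199582

6.200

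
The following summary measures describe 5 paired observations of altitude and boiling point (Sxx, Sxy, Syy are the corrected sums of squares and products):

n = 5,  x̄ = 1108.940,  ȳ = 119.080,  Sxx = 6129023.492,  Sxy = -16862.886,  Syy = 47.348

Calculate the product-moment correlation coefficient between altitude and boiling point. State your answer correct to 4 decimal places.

r = Sxy/√(Sxx·Syy) = -16862.886/√(290197004.299216) = -16862.886/17035.169629 = -0.989887

-0.9899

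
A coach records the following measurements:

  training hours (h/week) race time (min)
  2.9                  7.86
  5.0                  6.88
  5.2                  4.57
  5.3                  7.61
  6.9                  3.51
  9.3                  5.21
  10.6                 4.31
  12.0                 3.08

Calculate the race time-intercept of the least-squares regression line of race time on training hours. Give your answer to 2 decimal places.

8.55

n = 8, Σx = 57.2, Σy = 43.03, Σxy = 276.609, Σx² = 479
Sxx = Σx² − (Σx)²/n = 479 − 408.98 = 70.02
Sxy = Σxy − (Σx)(Σy)/n = 276.609 − 307.6645 = -31.0555
b = Sxy/Sxx = -31.0555/70.02 = -0.443523
a = ȳ − b·x̄ = 5.37875 − (-0.443523)·7.15 = 8.549941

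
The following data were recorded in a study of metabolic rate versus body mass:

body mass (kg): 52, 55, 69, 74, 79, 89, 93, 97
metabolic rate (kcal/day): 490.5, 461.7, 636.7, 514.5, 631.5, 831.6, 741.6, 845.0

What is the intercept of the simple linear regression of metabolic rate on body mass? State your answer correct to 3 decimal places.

25.383

n = 8, Σx = 608, Σy = 5153.1, Σxy = 407739.5, Σx² = 48186
Sxx = Σx² − (Σx)²/n = 48186 − 46208 = 1978
Sxy = Σxy − (Σx)(Σy)/n = 407739.5 − 391635.6 = 16103.9
b = Sxy/Sxx = 16103.9/1978 = 8.141507
a = ȳ − b·x̄ = 644.1375 − 8.141507·76 = 25.383001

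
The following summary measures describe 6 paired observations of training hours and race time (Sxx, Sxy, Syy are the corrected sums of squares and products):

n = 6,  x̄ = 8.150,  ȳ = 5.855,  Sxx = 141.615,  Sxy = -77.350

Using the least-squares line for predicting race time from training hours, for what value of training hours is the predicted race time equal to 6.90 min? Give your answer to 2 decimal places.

6.24

b = Sxy/Sxx = -77.35/141.615 = -0.546199
a = ȳ − b·x̄ = 5.855 − (-0.546199)·8.15 = 10.306523
Set a + b·x = 6.90: x = (6.90 − 10.306523) / (-0.546199) = 6.236779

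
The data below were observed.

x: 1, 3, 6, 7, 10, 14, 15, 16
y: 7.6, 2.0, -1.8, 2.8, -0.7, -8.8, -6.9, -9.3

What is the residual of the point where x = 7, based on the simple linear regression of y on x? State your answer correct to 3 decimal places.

2.686

n = 8, Σx = 72, Σy = -15.1, Σxy = -360.1, Σx² = 872
Sxx = Σx² − (Σx)²/n = 872 − 648 = 224
Sxy = Σxy − (Σx)(Σy)/n = -360.1 − (-135.9) = -224.2
b = Sxy/Sxx = -224.2/224 = -1.000893
a = ȳ − b·x̄ = -1.8875 − (-1.000893)·9 = 7.120536
ŷ(7) = 7.120536 + (-1.000893)·7 = 0.114286
residual = y − ŷ = 2.8 − 0.114286 = 2.685714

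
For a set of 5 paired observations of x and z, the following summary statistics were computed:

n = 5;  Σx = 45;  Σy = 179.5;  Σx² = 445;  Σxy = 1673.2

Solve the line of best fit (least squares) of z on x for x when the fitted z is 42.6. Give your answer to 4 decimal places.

Sxx = Σx² − (Σx)²/n = 445 − 405 = 40
Sxy = Σxy − (Σx)(Σy)/n = 1673.2 − 1615.5 = 57.7
b = Sxy/Sxx = 57.7/40 = 1.4425
a = ȳ − b·x̄ = 35.9 − 1.4425·9 = 22.9175
Set a + b·x = 42.6: x = (42.6 − 22.9175) / 1.4425 = 13.644714

13.6447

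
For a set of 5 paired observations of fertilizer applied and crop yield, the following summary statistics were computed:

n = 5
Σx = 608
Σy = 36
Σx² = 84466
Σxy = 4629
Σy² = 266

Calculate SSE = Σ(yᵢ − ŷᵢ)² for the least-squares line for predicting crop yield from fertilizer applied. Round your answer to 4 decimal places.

Sxx = Σx² − (Σx)²/n = 84466 − 73932.8 = 10533.2
Sxy = Σxy − (Σx)(Σy)/n = 4629 − 4377.6 = 251.4
Syy = Σy² − (Σy)²/n = 266 − 259.2 = 6.8
b = Sxy/Sxx = 251.4/10533.2 = 0.023867
SSE = Syy − b·Sxy = 6.8 − 0.023867·251.4 = 0.799738

0.7997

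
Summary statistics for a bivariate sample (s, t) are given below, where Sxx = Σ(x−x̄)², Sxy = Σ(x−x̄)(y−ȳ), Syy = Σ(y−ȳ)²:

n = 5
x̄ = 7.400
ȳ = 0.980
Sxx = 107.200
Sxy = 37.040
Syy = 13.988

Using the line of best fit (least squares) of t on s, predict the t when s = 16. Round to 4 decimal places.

b = Sxy/Sxx = 37.04/107.2 = 0.345522
a = ȳ − b·x̄ = 0.98 − 0.345522·7.4 = -1.576866
ŷ(16) = a + b·16 = -1.576866 + 0.345522·16 = 3.951493

3.9515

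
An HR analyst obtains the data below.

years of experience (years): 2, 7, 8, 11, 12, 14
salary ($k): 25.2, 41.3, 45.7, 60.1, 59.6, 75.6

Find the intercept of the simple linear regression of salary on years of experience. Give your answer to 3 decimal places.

n = 6, Σx = 54, Σy = 307.5, Σxy = 3139.8, Σx² = 578
Sxx = Σx² − (Σx)²/n = 578 − 486 = 92
Sxy = Σxy − (Σx)(Σy)/n = 3139.8 − 2767.5 = 372.3
b = Sxy/Sxx = 372.3/92 = 4.046739
a = ȳ − b·x̄ = 51.25 − 4.046739·9 = 14.829348

14.829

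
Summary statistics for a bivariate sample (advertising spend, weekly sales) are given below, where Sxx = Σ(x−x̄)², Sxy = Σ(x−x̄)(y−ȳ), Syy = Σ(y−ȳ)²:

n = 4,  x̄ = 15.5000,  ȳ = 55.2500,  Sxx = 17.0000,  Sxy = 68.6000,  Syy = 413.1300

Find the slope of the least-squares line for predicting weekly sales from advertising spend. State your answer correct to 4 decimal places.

b = Sxy/Sxx = 68.6/17 = 4.035294

4.0353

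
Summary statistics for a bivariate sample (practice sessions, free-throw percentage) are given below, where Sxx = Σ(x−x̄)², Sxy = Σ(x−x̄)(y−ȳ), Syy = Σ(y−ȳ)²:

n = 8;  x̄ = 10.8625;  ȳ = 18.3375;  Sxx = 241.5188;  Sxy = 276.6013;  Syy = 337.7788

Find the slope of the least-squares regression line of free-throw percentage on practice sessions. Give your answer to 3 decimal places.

b = Sxy/Sxx = 276.6013/241.5188 = 1.145258

1.145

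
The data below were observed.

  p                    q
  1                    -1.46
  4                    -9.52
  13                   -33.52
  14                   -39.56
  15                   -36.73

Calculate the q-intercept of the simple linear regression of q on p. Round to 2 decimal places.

1.14

n = 5, Σx = 47, Σy = -120.79, Σxy = -1580.09, Σx² = 607
Sxx = Σx² − (Σx)²/n = 607 − 441.8 = 165.2
Sxy = Σxy − (Σx)(Σy)/n = -1580.09 − (-1135.426) = -444.664
b = Sxy/Sxx = -444.664/165.2 = -2.691671
a = ȳ − b·x̄ = -24.158 − (-2.691671)·9.4 = 1.143705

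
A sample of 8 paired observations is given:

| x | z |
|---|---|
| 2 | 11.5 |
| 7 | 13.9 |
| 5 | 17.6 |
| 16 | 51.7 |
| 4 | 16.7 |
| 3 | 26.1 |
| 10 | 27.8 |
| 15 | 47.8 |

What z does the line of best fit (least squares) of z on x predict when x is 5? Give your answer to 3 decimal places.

n = 8, Σx = 62, Σy = 213.1, Σxy = 2175.6, Σx² = 684
Sxx = Σx² − (Σx)²/n = 684 − 480.5 = 203.5
Sxy = Σxy − (Σx)(Σy)/n = 2175.6 − 1651.525 = 524.075
b = Sxy/Sxx = 524.075/203.5 = 2.575307
a = ȳ − b·x̄ = 26.6375 − 2.575307·7.75 = 6.678870
ŷ(5) = a + b·5 = 6.678870 + 2.575307·5 = 19.555405

19.555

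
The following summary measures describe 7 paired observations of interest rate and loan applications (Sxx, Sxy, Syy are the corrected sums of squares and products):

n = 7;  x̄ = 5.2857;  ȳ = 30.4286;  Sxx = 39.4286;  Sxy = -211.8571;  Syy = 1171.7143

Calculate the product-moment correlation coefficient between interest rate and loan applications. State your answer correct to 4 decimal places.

r = Sxy/√(Sxx·Syy) = -211.8571/√(46199.054449) = -211.8571/214.939653 = -0.985659

-0.9857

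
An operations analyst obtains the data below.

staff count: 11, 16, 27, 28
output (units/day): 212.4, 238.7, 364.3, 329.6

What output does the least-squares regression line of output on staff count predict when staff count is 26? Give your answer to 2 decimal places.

n = 4, Σx = 82, Σy = 1145, Σxy = 25220.5, Σx² = 1890
Sxx = Σx² − (Σx)²/n = 1890 − 1681 = 209
Sxy = Σxy − (Σx)(Σy)/n = 25220.5 − 23472.5 = 1748
b = Sxy/Sxx = 1748/209 = 8.363636
a = ȳ − b·x̄ = 286.25 − 8.363636·20.5 = 114.795455
ŷ(26) = a + b·26 = 114.795455 + 8.363636·26 = 332.25

332.25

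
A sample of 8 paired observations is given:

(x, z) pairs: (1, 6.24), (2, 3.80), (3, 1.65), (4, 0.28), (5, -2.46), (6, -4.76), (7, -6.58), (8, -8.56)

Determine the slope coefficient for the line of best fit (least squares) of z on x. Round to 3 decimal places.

-2.113

n = 8, Σx = 36, Σy = -10.39, Σxy = -135.49, Σx² = 204
Sxx = Σx² − (Σx)²/n = 204 − 162 = 42
Sxy = Σxy − (Σx)(Σy)/n = -135.49 − (-46.755) = -88.735
b = Sxy/Sxx = -88.735/42 = -2.112738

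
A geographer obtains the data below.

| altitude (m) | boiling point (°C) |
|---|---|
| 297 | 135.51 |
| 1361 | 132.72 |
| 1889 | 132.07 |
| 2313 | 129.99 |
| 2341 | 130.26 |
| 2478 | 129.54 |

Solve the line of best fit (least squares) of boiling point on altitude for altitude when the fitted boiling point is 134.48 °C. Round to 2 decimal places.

730.87

n = 6, Σx = 10679, Σy = 790.09, Σxy = 1396964.27, Σx² = 22479585
Sxx = Σx² − (Σx)²/n = 22479585 − 19006840.166667 = 3472744.833333
Sxy = Σxy − (Σx)(Σy)/n = 1396964.27 − 1406228.518333 = -9264.248333
b = Sxy/Sxx = -9264.248333/3472744.833333 = -0.002668
a = ȳ − b·x̄ = 131.681667 − (-0.002668)·1779.833333 = 136.429732
Set a + b·x = 134.48: x = (134.48 − 136.429732) / (-0.002668) = 730.865595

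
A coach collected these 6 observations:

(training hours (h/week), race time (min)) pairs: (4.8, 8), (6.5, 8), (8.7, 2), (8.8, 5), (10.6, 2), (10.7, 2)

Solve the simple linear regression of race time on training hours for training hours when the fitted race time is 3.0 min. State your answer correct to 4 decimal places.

9.6512

n = 6, Σx = 50.1, Σy = 27, Σxy = 194.4, Σx² = 445.27
Sxx = Σx² − (Σx)²/n = 445.27 − 418.335 = 26.935
Sxy = Σxy − (Σx)(Σy)/n = 194.4 − 225.45 = -31.05
b = Sxy/Sxx = -31.05/26.935 = -1.152775
a = ȳ − b·x̄ = 4.5 − (-1.152775)·8.35 = 14.125673
Set a + b·x = 3.0: x = (3.0 − 14.125673) / (-1.152775) = 9.651208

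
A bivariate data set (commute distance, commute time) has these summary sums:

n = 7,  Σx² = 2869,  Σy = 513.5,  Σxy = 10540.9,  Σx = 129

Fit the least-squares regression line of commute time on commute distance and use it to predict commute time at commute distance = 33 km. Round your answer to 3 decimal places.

105.297

Sxx = Σx² − (Σx)²/n = 2869 − 2377.285714 = 491.714286
Sxy = Σxy − (Σx)(Σy)/n = 10540.9 − 9463.071429 = 1077.828571
b = Sxy/Sxx = 1077.828571/491.714286 = 2.191981
a = ȳ − b·x̄ = 73.357143 − 2.191981·18.428571 = 32.962057
ŷ(33) = a + b·33 = 32.962057 + 2.191981·33 = 105.297443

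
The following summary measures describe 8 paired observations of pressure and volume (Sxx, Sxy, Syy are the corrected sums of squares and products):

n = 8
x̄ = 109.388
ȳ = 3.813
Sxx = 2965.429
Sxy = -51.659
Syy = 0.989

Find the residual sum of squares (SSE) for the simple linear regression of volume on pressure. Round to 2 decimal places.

0.09

b = Sxy/Sxx = -51.659/2965.429 = -0.017420
SSE = Syy − b·Sxy = 0.989 − (-0.017420)·(-51.659) = 0.089079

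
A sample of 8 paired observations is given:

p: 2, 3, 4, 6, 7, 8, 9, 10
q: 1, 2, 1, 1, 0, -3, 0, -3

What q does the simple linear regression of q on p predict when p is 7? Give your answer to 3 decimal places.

-0.569

n = 8, Σx = 49, Σy = -1, Σxy = -36, Σx² = 359
Sxx = Σx² − (Σx)²/n = 359 − 300.125 = 58.875
Sxy = Σxy − (Σx)(Σy)/n = -36 − (-6.125) = -29.875
b = Sxy/Sxx = -29.875/58.875 = -0.507431
a = ȳ − b·x̄ = -0.125 − (-0.507431)·6.125 = 2.983015
ŷ(7) = a + b·7 = 2.983015 + (-0.507431)·7 = -0.569002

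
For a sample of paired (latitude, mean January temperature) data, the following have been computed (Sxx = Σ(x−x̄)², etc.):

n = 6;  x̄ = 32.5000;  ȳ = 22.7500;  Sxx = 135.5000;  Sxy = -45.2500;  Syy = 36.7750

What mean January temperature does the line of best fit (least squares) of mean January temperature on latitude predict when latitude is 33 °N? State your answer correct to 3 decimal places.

22.583

b = Sxy/Sxx = -45.25/135.5 = -0.333948
a = ȳ − b·x̄ = 22.75 − (-0.333948)·32.5 = 33.603321
ŷ(33) = a + b·33 = 33.603321 + (-0.333948)·33 = 22.583026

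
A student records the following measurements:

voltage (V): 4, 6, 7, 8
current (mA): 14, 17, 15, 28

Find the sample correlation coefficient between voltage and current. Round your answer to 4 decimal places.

n = 4, Σx = 25, Σy = 74, Σxy = 487, Σx² = 165, Σy² = 1494
Sxx = Σx² − (Σx)²/n = 165 − 156.25 = 8.75
Sxy = Σxy − (Σx)(Σy)/n = 487 − 462.5 = 24.5
Syy = Σy² − (Σy)²/n = 1494 − 1369 = 125
r = Sxy/√(Sxx·Syy) = 24.5/√(1093.75) = 24.5/33.071891 = 0.740810

0.7408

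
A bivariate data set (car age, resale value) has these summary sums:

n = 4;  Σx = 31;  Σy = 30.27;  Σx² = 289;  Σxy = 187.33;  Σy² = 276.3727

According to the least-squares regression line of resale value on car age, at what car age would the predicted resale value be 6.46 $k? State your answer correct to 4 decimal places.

8.8924

Sxx = Σx² − (Σx)²/n = 289 − 240.25 = 48.75
Sxy = Σxy − (Σx)(Σy)/n = 187.33 − 234.5925 = -47.2625
b = Sxy/Sxx = -47.2625/48.75 = -0.969487
a = ȳ − b·x̄ = 7.5675 − (-0.969487)·7.75 = 15.081026
Set a + b·x = 6.46: x = (6.46 − 15.081026) / (-0.969487) = 8.892357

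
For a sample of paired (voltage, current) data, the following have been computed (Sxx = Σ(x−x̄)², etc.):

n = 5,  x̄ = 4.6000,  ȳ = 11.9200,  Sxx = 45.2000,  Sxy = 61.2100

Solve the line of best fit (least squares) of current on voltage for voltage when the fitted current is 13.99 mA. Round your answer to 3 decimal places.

6.129

b = Sxy/Sxx = 61.21/45.2 = 1.354204
a = ȳ − b·x̄ = 11.92 − 1.354204·4.6 = 5.690664
Set a + b·x = 13.99: x = (13.99 − 5.690664) / 1.354204 = 6.128574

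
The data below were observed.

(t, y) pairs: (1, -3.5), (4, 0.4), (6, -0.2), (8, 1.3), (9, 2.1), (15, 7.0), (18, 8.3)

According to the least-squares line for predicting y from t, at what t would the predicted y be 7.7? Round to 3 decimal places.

16.808

n = 7, Σx = 61, Σy = 15.4, Σxy = 280.6, Σx² = 747
Sxx = Σx² − (Σx)²/n = 747 − 531.571429 = 215.428571
Sxy = Σxy − (Σx)(Σy)/n = 280.6 − 134.2 = 146.4
b = Sxy/Sxx = 146.4/215.428571 = 0.679576
a = ȳ − b·x̄ = 2.2 − 0.679576·8.714286 = -3.722016
Set a + b·x = 7.7: x = (7.7 − (-3.722016)) / 0.679576 = 16.807572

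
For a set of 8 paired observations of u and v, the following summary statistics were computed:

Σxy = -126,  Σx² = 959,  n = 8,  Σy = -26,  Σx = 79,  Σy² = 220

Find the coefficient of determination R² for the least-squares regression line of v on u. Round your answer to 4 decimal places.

0.7053

Sxx = Σx² − (Σx)²/n = 959 − 780.125 = 178.875
Sxy = Σxy − (Σx)(Σy)/n = -126 − (-256.75) = 130.75
Syy = Σy² − (Σy)²/n = 220 − 84.5 = 135.5
R² = Sxy²/(Sxx·Syy) = (130.75)²/(178.875·135.5) = 0.705333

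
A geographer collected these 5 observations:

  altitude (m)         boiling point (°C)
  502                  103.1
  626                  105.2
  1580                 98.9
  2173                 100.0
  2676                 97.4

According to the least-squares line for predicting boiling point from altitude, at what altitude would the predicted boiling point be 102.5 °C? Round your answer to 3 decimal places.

986.290

n = 5, Σx = 7557, Σy = 504.6, Σxy = 751815.8, Σx² = 15023185
Sxx = Σx² − (Σx)²/n = 15023185 − 11421649.8 = 3601535.2
Sxy = Σxy − (Σx)(Σy)/n = 751815.8 − 762652.44 = -10836.64
b = Sxy/Sxx = -10836.64/3601535.2 = -0.003009
a = ȳ − b·x̄ = 100.92 − (-0.003009)·1511.4 = 105.467643
Set a + b·x = 102.5: x = (102.5 − 105.467643) / (-0.003009) = 986.290223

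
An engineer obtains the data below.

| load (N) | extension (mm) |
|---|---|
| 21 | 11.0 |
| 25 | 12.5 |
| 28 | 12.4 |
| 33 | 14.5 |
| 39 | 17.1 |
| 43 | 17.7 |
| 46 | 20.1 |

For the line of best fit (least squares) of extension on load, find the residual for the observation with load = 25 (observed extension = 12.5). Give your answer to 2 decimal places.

n = 7, Σx = 235, Σy = 105.3, Σxy = 3721.8, Σx² = 8425
Sxx = Σx² − (Σx)²/n = 8425 − 7889.285714 = 535.714286
Sxy = Σxy − (Σx)(Σy)/n = 3721.8 − 3535.071429 = 186.728571
b = Sxy/Sxx = 186.728571/535.714286 = 0.34856
a = ȳ − b·x̄ = 15.042857 − 0.34856·33.571429 = 3.3412
ŷ(25) = 3.3412 + 0.34856·25 = 12.0552
residual = y − ŷ = 12.5 − 12.0552 = 0.4448

0.44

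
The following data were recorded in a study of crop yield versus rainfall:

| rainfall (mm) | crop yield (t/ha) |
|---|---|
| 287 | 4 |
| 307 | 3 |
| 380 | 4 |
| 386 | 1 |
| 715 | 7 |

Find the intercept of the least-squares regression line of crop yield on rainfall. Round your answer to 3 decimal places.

n = 5, Σx = 2075, Σy = 19, Σxy = 8980, Σx² = 981239
Sxx = Σx² − (Σx)²/n = 981239 − 861125 = 120114
Sxy = Σxy − (Σx)(Σy)/n = 8980 − 7885 = 1095
b = Sxy/Sxx = 1095/120114 = 0.009116
a = ȳ − b·x̄ = 3.8 − 0.009116·415 = 0.016719

0.017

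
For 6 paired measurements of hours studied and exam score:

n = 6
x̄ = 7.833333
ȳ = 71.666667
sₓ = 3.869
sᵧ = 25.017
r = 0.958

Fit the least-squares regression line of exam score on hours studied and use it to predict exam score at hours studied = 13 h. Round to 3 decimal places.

103.671

b = r · sᵧ/sₓ = 0.958 · 25.017/3.869 = 6.194439
a = ȳ − b·x̄ = 71.666667 − 6.194439·7.833333 = 23.143561
ŷ(13) = a + b·13 = 23.143561 + 6.194439·13 = 103.671273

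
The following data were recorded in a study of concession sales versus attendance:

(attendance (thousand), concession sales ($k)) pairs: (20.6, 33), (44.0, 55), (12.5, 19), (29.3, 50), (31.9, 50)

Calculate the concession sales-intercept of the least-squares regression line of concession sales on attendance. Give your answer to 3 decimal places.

8.653

n = 5, Σx = 138.3, Σy = 207, Σxy = 6397.3, Σx² = 4392.71
Sxx = Σx² − (Σx)²/n = 4392.71 − 3825.378 = 567.332
Sxy = Σxy − (Σx)(Σy)/n = 6397.3 − 5725.62 = 671.68
b = Sxy/Sxx = 671.68/567.332 = 1.183928
a = ȳ − b·x̄ = 41.4 − 1.183928·27.66 = 8.652563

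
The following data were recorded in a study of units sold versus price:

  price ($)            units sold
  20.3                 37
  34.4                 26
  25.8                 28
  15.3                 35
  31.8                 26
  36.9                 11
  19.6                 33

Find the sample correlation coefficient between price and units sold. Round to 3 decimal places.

n = 7, Σx = 184.1, Σy = 196, Σxy = 4782.9, Σx² = 5252.19, Σy² = 5940
Sxx = Σx² − (Σx)²/n = 5252.19 − 4841.83 = 410.36
Sxy = Σxy − (Σx)(Σy)/n = 4782.9 − 5154.8 = -371.9
Syy = Σy² − (Σy)²/n = 5940 − 5488 = 452
r = Sxy/√(Sxx·Syy) = -371.9/√(185482.72) = -371.9/430.677048 = -0.863524

-0.864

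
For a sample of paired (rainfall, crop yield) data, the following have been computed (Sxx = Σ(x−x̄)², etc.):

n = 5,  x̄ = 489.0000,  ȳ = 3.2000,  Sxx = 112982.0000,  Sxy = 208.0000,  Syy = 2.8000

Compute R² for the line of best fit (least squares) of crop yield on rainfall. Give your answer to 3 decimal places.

0.137

R² = Sxy²/(Sxx·Syy) = (208)²/(112982·2.8) = 0.136760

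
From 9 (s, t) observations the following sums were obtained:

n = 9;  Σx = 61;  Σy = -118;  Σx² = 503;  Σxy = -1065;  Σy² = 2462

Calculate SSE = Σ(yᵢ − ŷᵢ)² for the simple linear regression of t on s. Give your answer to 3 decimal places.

Sxx = Σx² − (Σx)²/n = 503 − 413.444444 = 89.555556
Sxy = Σxy − (Σx)(Σy)/n = -1065 − (-799.777778) = -265.222222
Syy = Σy² − (Σy)²/n = 2462 − 1547.111111 = 914.888889
b = Sxy/Sxx = -265.222222/89.555556 = -2.961538
SSE = Syy − b·Sxy = 914.888889 − (-2.961538)·(-265.222222) = 129.423077

129.423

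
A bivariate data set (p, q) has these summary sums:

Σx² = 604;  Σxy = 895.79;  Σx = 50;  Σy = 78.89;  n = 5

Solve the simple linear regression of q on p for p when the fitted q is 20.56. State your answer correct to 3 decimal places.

14.653

Sxx = Σx² − (Σx)²/n = 604 − 500 = 104
Sxy = Σxy − (Σx)(Σy)/n = 895.79 − 788.9 = 106.89
b = Sxy/Sxx = 106.89/104 = 1.027788
a = ȳ − b·x̄ = 15.778 − 1.027788·10 = 5.500115
Set a + b·x = 20.56: x = (20.56 − 5.500115) / 1.027788 = 14.652708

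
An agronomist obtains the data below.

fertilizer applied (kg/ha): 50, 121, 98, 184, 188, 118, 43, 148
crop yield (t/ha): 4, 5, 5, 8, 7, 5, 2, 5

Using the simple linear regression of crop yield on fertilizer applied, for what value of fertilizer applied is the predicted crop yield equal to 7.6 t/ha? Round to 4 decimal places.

n = 8, Σx = 950, Σy = 41, Σxy = 5499, Σx² = 133622
Sxx = Σx² − (Σx)²/n = 133622 − 112812.5 = 20809.5
Sxy = Σxy − (Σx)(Σy)/n = 5499 − 4868.75 = 630.25
b = Sxy/Sxx = 630.25/20809.5 = 0.030287
a = ȳ − b·x̄ = 5.125 − 0.030287·118.75 = 1.528461
Set a + b·x = 7.6: x = (7.6 − 1.528461) / 0.030287 = 200.469179

200.4692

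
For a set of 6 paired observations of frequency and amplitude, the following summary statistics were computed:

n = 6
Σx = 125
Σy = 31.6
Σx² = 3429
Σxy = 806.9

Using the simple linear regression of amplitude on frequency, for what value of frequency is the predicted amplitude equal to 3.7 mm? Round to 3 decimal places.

12.135

Sxx = Σx² − (Σx)²/n = 3429 − 2604.166667 = 824.833333
Sxy = Σxy − (Σx)(Σy)/n = 806.9 − 658.333333 = 148.566667
b = Sxy/Sxx = 148.566667/824.833333 = 0.180117
a = ȳ − b·x̄ = 5.266667 − 0.180117·20.833333 = 1.514225
Set a + b·x = 3.7: x = (3.7 − 1.514225) / 0.180117 = 12.135293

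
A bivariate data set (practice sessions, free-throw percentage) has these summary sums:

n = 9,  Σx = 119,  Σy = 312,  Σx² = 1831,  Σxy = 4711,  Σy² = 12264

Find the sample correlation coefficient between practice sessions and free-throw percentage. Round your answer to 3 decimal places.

Sxx = Σx² − (Σx)²/n = 1831 − 1573.444444 = 257.555556
Sxy = Σxy − (Σx)(Σy)/n = 4711 − 4125.333333 = 585.666667
Syy = Σy² − (Σy)²/n = 12264 − 10816 = 1448
r = Sxy/√(Sxx·Syy) = 585.666667/√(372940.444444) = 585.666667/610.688500 = 0.959027

0.959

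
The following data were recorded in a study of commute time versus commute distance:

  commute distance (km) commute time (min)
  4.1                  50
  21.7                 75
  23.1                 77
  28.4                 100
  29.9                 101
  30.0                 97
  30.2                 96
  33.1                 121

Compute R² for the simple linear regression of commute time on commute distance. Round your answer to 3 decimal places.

0.878

n = 8, Σx = 200.5, Σy = 717, Σxy = 19285.4, Σx² = 5629.53, Σy² = 67521
Sxx = Σx² − (Σx)²/n = 5629.53 − 5025.03125 = 604.49875
Sxy = Σxy − (Σx)(Σy)/n = 19285.4 − 17969.8125 = 1315.5875
Syy = Σy² − (Σy)²/n = 67521 − 64261.125 = 3259.875
R² = Sxy²/(Sxx·Syy) = (1315.5875)²/(604.49875·3259.875) = 0.878300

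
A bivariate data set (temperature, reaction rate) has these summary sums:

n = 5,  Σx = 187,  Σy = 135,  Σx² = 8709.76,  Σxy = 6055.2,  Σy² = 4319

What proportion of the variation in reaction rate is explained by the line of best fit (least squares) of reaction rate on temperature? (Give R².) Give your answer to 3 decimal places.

Sxx = Σx² − (Σx)²/n = 8709.76 − 6993.8 = 1715.96
Sxy = Σxy − (Σx)(Σy)/n = 6055.2 − 5049 = 1006.2
Syy = Σy² − (Σy)²/n = 4319 − 3645 = 674
R² = Sxy²/(Sxx·Syy) = (1006.2)²/(1715.96·674) = 0.875390

0.875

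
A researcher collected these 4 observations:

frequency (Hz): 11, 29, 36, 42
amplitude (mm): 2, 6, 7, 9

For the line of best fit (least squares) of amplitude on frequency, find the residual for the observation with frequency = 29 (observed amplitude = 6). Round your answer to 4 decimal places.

n = 4, Σx = 118, Σy = 24, Σxy = 826, Σx² = 4022
Sxx = Σx² − (Σx)²/n = 4022 − 3481 = 541
Sxy = Σxy − (Σx)(Σy)/n = 826 − 708 = 118
b = Sxy/Sxx = 118/541 = 0.218115
a = ȳ − b·x̄ = 6 − 0.218115·29.5 = -0.434381
ŷ(29) = -0.434381 + 0.218115·29 = 5.890943
residual = y − ŷ = 6 − 5.890943 = 0.109057

0.1091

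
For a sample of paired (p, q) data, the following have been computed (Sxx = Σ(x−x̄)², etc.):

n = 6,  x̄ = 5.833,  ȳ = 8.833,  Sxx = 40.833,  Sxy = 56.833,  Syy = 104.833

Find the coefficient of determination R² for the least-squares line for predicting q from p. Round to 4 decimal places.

0.7546

R² = Sxy²/(Sxx·Syy) = (56.833)²/(40.833·104.833) = 0.754557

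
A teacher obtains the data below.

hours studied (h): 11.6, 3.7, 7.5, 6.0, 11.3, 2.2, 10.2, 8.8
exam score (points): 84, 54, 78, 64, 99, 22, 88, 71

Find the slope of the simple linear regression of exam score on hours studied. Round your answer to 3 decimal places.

n = 8, Σx = 61.3, Σy = 560, Σxy = 4832.7, Σx² = 554.51
Sxx = Σx² − (Σx)²/n = 554.51 − 469.71125 = 84.79875
Sxy = Σxy − (Σx)(Σy)/n = 4832.7 − 4291 = 541.7
b = Sxy/Sxx = 541.7/84.79875 = 6.388066

6.388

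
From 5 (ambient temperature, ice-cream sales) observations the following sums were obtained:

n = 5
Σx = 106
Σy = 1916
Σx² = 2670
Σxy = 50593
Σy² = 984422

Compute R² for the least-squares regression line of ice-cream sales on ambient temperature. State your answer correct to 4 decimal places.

0.9403

Sxx = Σx² − (Σx)²/n = 2670 − 2247.2 = 422.8
Sxy = Σxy − (Σx)(Σy)/n = 50593 − 40619.2 = 9973.8
Syy = Σy² − (Σy)²/n = 984422 − 734211.2 = 250210.8
R² = Sxy²/(Sxx·Syy) = (9973.8)²/(422.8·250210.8) = 0.940330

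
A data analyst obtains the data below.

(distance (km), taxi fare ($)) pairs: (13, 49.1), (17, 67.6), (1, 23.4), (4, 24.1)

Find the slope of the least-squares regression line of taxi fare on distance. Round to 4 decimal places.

n = 4, Σx = 35, Σy = 164.2, Σxy = 1907.3, Σx² = 475
Sxx = Σx² − (Σx)²/n = 475 − 306.25 = 168.75
Sxy = Σxy − (Σx)(Σy)/n = 1907.3 − 1436.75 = 470.55
b = Sxy/Sxx = 470.55/168.75 = 2.788444

2.7884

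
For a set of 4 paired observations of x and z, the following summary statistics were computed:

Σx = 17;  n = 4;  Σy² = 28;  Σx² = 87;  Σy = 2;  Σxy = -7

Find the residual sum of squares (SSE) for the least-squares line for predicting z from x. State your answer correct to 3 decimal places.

Sxx = Σx² − (Σx)²/n = 87 − 72.25 = 14.75
Sxy = Σxy − (Σx)(Σy)/n = -7 − 8.5 = -15.5
Syy = Σy² − (Σy)²/n = 28 − 1 = 27
b = Sxy/Sxx = -15.5/14.75 = -1.050847
SSE = Syy − b·Sxy = 27 − (-1.050847)·(-15.5) = 10.711864

10.712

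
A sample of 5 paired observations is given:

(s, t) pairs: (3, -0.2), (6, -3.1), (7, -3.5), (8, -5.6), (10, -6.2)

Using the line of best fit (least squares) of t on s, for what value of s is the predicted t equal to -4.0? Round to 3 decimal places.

7.112

n = 5, Σx = 34, Σy = -18.6, Σxy = -150.5, Σx² = 258
Sxx = Σx² − (Σx)²/n = 258 − 231.2 = 26.8
Sxy = Σxy − (Σx)(Σy)/n = -150.5 − (-126.48) = -24.02
b = Sxy/Sxx = -24.02/26.8 = -0.896269
a = ȳ − b·x̄ = -3.72 − (-0.896269)·6.8 = 2.374627
Set a + b·x = -4.0: x = (-4.0 − 2.374627) / (-0.896269) = 7.112406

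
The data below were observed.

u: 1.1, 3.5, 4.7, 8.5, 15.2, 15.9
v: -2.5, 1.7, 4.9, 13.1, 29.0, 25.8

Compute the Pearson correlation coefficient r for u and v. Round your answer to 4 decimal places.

n = 6, Σx = 48.9, Σy = 72, Σxy = 988.6, Σx² = 591.65, Σy² = 1711.4
Sxx = Σx² − (Σx)²/n = 591.65 − 398.535 = 193.115
Sxy = Σxy − (Σx)(Σy)/n = 988.6 − 586.8 = 401.8
Syy = Σy² − (Σy)²/n = 1711.4 − 864 = 847.4
r = Sxy/√(Sxx·Syy) = 401.8/√(163645.651) = 401.8/404.531397 = 0.993248

0.9932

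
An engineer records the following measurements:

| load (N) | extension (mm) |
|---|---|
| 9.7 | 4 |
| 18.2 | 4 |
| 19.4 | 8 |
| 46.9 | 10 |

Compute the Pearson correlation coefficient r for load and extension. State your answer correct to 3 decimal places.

n = 4, Σx = 94.2, Σy = 26, Σxy = 735.8, Σx² = 3001.3, Σy² = 196
Sxx = Σx² − (Σx)²/n = 3001.3 − 2218.41 = 782.89
Sxy = Σxy − (Σx)(Σy)/n = 735.8 − 612.3 = 123.5
Syy = Σy² − (Σy)²/n = 196 − 169 = 27
r = Sxy/√(Sxx·Syy) = 123.5/√(21138.03) = 123.5/145.389236 = 0.849444

0.849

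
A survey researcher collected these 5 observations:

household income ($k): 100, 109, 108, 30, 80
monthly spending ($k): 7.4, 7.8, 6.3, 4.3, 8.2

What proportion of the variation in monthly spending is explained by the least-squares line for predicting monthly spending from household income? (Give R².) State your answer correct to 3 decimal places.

n = 5, Σx = 427, Σy = 34, Σxy = 3055.6, Σx² = 40845, Σy² = 241.02
Sxx = Σx² − (Σx)²/n = 40845 − 36465.8 = 4379.2
Sxy = Σxy − (Σx)(Σy)/n = 3055.6 − 2903.6 = 152
Syy = Σy² − (Σy)²/n = 241.02 − 231.2 = 9.82
R² = Sxy²/(Sxx·Syy) = (152)²/(4379.2·9.82) = 0.537256

0.537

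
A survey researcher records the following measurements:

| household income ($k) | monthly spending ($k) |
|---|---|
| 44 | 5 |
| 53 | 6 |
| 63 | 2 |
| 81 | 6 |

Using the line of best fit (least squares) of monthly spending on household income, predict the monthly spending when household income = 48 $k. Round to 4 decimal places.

4.6648

n = 4, Σx = 241, Σy = 19, Σxy = 1150, Σx² = 15275
Sxx = Σx² − (Σx)²/n = 15275 − 14520.25 = 754.75
Sxy = Σxy − (Σx)(Σy)/n = 1150 − 1144.75 = 5.25
b = Sxy/Sxx = 5.25/754.75 = 0.006956
a = ȳ − b·x̄ = 4.75 − 0.006956·60.25 = 4.330904
ŷ(48) = a + b·48 = 4.330904 + 0.006956·48 = 4.664790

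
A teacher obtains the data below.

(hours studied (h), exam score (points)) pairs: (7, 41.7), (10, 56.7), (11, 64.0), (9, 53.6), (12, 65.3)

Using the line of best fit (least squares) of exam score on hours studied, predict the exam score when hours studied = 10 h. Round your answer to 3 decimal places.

n = 5, Σx = 49, Σy = 281.3, Σxy = 2828.9, Σx² = 495
Sxx = Σx² − (Σx)²/n = 495 − 480.2 = 14.8
Sxy = Σxy − (Σx)(Σy)/n = 2828.9 − 2756.74 = 72.16
b = Sxy/Sxx = 72.16/14.8 = 4.875676
a = ȳ − b·x̄ = 56.26 − 4.875676·9.8 = 8.478378
ŷ(10) = a + b·10 = 8.478378 + 4.875676·10 = 57.235135

57.235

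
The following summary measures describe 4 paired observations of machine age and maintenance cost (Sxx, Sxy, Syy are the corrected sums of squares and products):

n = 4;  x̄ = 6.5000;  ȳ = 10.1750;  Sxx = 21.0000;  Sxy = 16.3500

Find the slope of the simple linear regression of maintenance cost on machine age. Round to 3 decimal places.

0.779

b = Sxy/Sxx = 16.35/21 = 0.778571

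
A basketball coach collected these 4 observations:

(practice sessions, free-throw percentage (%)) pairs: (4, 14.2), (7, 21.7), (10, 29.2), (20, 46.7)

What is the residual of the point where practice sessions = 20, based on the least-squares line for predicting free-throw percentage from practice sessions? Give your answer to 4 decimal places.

n = 4, Σx = 41, Σy = 111.8, Σxy = 1434.7, Σx² = 565
Sxx = Σx² − (Σx)²/n = 565 − 420.25 = 144.75
Sxy = Σxy − (Σx)(Σy)/n = 1434.7 − 1145.95 = 288.75
b = Sxy/Sxx = 288.75/144.75 = 1.994819
a = ȳ − b·x̄ = 27.95 − 1.994819·10.25 = 7.503109
ŷ(20) = 7.503109 + 1.994819·20 = 47.399482
residual = y − ŷ = 46.7 − 47.399482 = -0.699482

-0.6995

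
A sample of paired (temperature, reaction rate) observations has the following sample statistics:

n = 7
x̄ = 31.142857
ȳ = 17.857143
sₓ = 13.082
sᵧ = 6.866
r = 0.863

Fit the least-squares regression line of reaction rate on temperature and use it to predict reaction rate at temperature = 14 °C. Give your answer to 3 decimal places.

b = r · sᵧ/sₓ = 0.863 · 6.866/13.082 = 0.452940
a = ȳ − b·x̄ = 17.857143 − 0.452940·31.142857 = 3.751305
ŷ(14) = a + b·14 = 3.751305 + 0.452940·14 = 10.092461

10.092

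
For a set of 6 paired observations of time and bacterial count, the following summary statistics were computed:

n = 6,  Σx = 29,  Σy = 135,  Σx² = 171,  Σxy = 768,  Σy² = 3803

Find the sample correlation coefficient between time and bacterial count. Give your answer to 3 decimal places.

0.752

Sxx = Σx² − (Σx)²/n = 171 − 140.166667 = 30.833333
Sxy = Σxy − (Σx)(Σy)/n = 768 − 652.5 = 115.5
Syy = Σy² − (Σy)²/n = 3803 − 3037.5 = 765.5
r = Sxy/√(Sxx·Syy) = 115.5/√(23602.916667) = 115.5/153.632408 = 0.751795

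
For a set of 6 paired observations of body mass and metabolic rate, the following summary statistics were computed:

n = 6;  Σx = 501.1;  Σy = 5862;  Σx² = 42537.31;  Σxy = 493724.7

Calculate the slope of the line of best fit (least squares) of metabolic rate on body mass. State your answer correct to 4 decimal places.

Sxx = Σx² − (Σx)²/n = 42537.31 − 41850.201667 = 687.108333
Sxy = Σxy − (Σx)(Σy)/n = 493724.7 − 489574.7 = 4150
b = Sxy/Sxx = 4150/687.108333 = 6.039804

6.0398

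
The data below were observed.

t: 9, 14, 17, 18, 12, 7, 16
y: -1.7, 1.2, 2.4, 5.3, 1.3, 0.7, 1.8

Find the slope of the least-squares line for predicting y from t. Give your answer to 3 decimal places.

0.395

n = 7, Σx = 93, Σy = 11, Σxy = 187, Σx² = 1339
Sxx = Σx² − (Σx)²/n = 1339 − 1235.571429 = 103.428571
Sxy = Σxy − (Σx)(Σy)/n = 187 − 146.142857 = 40.857143
b = Sxy/Sxx = 40.857143/103.428571 = 0.395028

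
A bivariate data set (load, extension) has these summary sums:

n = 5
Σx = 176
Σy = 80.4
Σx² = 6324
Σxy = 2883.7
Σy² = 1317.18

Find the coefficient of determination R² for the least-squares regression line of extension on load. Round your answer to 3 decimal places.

0.917

Sxx = Σx² − (Σx)²/n = 6324 − 6195.2 = 128.8
Sxy = Σxy − (Σx)(Σy)/n = 2883.7 − 2830.08 = 53.62
Syy = Σy² − (Σy)²/n = 1317.18 − 1292.832 = 24.348
R² = Sxy²/(Sxx·Syy) = (53.62)²/(128.8·24.348) = 0.916800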